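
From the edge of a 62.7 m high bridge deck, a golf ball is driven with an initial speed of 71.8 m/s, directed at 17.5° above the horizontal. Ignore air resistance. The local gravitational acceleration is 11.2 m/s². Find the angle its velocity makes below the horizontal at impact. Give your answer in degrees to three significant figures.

Components: vₓ = 71.80 cos 17.5° = 68.48 m/s, v_y0 = 71.80 sin 17.5° = 21.59 m/s.
With up positive and y = 0 at the ground: y(t) = 62.7 + (21.59) t − 5.600 t². Setting y = 0 and taking the positive root: t = [21.59 + √(21.59² + 2·11.2·62.7)] / 11.2 = (21.59 + 43.25) / 11.2 = 5.789 s.
At impact: v_y = v_y0 − g t = −43.25 m/s; vₓ = 68.48 m/s.
Angle below horizontal: arctan(|v_y|/vₓ) = arctan(43.25/68.48) = 32.28°.

32.3°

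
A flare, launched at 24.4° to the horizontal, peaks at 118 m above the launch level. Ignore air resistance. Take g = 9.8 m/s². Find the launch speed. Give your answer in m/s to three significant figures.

At the peak v_y = 0, so v_y0 = √(2gH) = √(2 × 9.80 × 118) = 48.09 m/s.
v_y0 = v₀ sin θ ⇒ v₀ = 48.09 / sin 24.4° = 116.4 m/s.

116 m/s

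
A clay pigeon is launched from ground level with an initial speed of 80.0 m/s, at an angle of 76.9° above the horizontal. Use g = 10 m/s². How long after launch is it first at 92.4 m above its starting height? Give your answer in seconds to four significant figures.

1.293 s

vₓ = 80.00 cos 76.9° = 18.13 m/s; v_y0 = 80.00 sin 76.9° = 77.92 m/s.
Require v_y0 t − ½ g t² = 92.4, i.e. 5.000 t² − 77.92 t + 92.4 = 0.
Quadratic formula: t = (77.92 ± √4223.2) / 10.0 = (77.92 ± 64.99) / 10.0 → t = 1.293 s or 14.29 s.
The first (ascending) time is 1.293 s.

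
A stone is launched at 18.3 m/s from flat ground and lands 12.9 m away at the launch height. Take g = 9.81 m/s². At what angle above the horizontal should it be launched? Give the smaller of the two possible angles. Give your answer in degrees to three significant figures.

11.1°

R = v₀² sin 2θ / g gives sin 2θ = gR/v₀² = 9.81·12.9/18.3² = 0.3779.
2θ = 22.20° or 180° − 22.20° = 157.8°, so θ = 11.10° or 78.90°.
The smaller angle is 11.10°.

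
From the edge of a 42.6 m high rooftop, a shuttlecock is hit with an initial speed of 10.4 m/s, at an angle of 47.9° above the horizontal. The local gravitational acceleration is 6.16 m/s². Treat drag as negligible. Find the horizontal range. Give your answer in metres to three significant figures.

36.1 m

Resolve: vₓ = 10.40 cos 47.9° = 6.972 m/s and v_y0 = 10.40 sin 47.9° = 7.717 m/s.
Vertical motion (up positive, ground at y = 0): 3.080 t² − (7.717) t − 42.6 = 0, so t = (7.717 + √(7.717² + 2·6.16·42.6)) / 6.16 = (7.717 + 24.17) / 6.16 = 5.177 s.
Horizontal distance: R = vₓ t = 6.972 × 5.177 = 36.10 m.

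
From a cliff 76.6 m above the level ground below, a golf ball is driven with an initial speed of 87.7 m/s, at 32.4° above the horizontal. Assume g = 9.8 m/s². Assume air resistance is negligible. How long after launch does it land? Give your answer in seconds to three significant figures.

11.0 s

vₓ = 87.70 cos 32.4° = 74.05 m/s; v_y0 = 87.70 sin 32.4° = 46.99 m/s.
Vertical motion (up positive, ground at y = 0): 4.900 t² − (46.99) t − 76.6 = 0, so t = (46.99 + √(46.99² + 2·9.80·76.6)) / 9.80 = (46.99 + 60.91) / 9.80 = 11.01 s.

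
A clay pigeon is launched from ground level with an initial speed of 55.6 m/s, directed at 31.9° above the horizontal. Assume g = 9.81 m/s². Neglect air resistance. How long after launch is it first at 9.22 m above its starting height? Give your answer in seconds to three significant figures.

0.332 s

Resolve: vₓ = 55.60 cos 31.9° = 47.20 m/s and v_y0 = 55.60 sin 31.9° = 29.38 m/s.
Require v_y0 t − ½ g t² = 9.22, i.e. 4.905 t² − 29.38 t + 9.22 = 0.
t = [29.38 ± √(29.38² − 2·9.81·9.22)] / 9.81 = (29.38 ± 26.12) / 9.81, so t = 0.3322 s or t = 5.658 s.
The first (ascending) time is 0.3322 s.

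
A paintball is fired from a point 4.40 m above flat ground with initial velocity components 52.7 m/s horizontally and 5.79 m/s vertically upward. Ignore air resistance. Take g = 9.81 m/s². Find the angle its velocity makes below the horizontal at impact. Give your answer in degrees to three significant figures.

With up positive and y = 0 at the ground: y(t) = 4.40 + (5.790) t − 4.905 t². Setting y = 0 and taking the positive root: t = [5.790 + √(5.790² + 2·9.81·4.40)] / 9.81 = (5.790 + 10.95) / 9.81 = 1.706 s.
At impact: v_y = v_y0 − g t = −10.95 m/s; vₓ = 52.70 m/s.
Angle below horizontal: arctan(|v_y|/vₓ) = arctan(10.95/52.70) = 11.74°.

11.7°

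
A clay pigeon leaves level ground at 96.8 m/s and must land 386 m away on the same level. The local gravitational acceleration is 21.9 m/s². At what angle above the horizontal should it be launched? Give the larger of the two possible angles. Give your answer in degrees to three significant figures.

57.8°

From R = (v₀²/g) sin 2θ: sin 2θ = 21.9 × 386 / 9370.2 = 0.9022.
2θ = 64.44° or 180° − 64.44° = 115.6°, so θ = 32.22° or 57.78°.
The larger angle is 57.78°.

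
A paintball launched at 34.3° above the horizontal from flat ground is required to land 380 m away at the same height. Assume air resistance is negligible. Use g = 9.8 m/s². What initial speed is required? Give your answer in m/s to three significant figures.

63.2 m/s

From R = (v₀² / g) sin 2θ: v₀ = √(gR / sin 2θ).
v₀ = √(9.80 × 380 / sin 68.60°) = √(3724 / 0.9311) = √3999.8 = 63.24 m/s.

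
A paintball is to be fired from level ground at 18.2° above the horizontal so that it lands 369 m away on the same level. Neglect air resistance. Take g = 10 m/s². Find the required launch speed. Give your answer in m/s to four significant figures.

78.86 m/s

On level ground R = v₀² sin 2θ / g ⇒ v₀ = √(gR / sin 2θ).
v₀ = √(10.0 × 369 / sin 36.40°) = √(3690 / 0.5934) = √6218.2 = 78.86 m/s.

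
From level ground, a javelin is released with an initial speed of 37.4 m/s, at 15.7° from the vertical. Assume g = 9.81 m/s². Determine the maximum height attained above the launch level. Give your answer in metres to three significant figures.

66.1 m

Horizontal component vₓ = 37.40 sin 15.7° = 10.12 m/s; vertical v_y0 = 37.40 cos 15.7° = 36.00 m/s.
At the apex v_y = 0, so H = v_y0²/(2g) = 36.00²/19.62 = 66.07 m.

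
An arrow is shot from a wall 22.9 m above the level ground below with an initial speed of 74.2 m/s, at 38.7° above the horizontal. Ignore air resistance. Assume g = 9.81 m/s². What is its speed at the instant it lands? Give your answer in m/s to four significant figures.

77.17 m/s

Resolve: vₓ = 74.20 cos 38.7° = 57.91 m/s and v_y0 = 74.20 sin 38.7° = 46.39 m/s.
The projectile lands when y = 22.9 + (46.39) t − ½·9.81·t² = 0. Positive root: t = (46.39 + √(46.39² + 2·9.81·22.9)) / 9.81 = (46.39 + 51.01) / 9.81 = 9.929 s.
Vertical velocity at impact: v_y = v_y0 − g t = 46.39 − 9.81 × 9.929 = −51.01 m/s.
Speed: |v| = √(vₓ² + v_y²) = √(57.91² + 51.01²) = 77.17 m/s.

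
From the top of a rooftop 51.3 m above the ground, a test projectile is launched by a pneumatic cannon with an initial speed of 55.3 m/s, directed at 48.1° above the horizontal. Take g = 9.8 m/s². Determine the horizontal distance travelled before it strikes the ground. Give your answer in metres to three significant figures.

Resolve: vₓ = 55.30 cos 48.1° = 36.93 m/s and v_y0 = 55.30 sin 48.1° = 41.16 m/s.
The projectile lands when y = 51.3 + (41.16) t − ½·9.80·t² = 0. Positive root: t = (41.16 + √(41.16² + 2·9.80·51.3)) / 9.80 = (41.16 + 51.96) / 9.80 = 9.502 s.
Horizontal distance: R = vₓ t = 36.93 × 9.502 = 350.9 m.

351 m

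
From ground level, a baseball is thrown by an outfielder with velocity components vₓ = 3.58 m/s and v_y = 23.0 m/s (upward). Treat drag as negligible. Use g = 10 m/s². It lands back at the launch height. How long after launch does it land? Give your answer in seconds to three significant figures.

Landing at launch height ⇒ T = 2 v_y0 / g = 2 × 23.00 / 10.0 = 4.600 s.

4.60 s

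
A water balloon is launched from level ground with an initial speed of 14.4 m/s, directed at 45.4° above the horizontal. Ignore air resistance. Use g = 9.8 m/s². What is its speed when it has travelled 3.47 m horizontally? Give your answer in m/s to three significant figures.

vₓ = 14.40 cos 45.4° = 10.11 m/s; v_y0 = 14.40 sin 45.4° = 10.25 m/s.
Time to reach x = 3.47 m: t = x/vₓ = 3.47/10.11 = 0.3432 s.
Vertical velocity there: v_y = v_y0 − g t = 10.25 − 9.80 × 0.3432 = 6.890 m/s.
Speed: √(vₓ² + v_y²) = √(10.11² + 6.890²) = 12.24 m/s.

12.2 m/s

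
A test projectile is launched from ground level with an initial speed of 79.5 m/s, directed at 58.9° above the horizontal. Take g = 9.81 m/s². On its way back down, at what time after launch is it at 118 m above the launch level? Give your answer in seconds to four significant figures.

Horizontal component vₓ = 79.50 cos 58.9° = 41.06 m/s; vertical v_y0 = 79.50 sin 58.9° = 68.07 m/s.
Height y(t) = 68.07 t − 4.905 t² = 118 gives 4.905 t² − 68.07 t + 118 = 0.
Quadratic formula: t = (68.07 ± √2318.8) / 9.81 = (68.07 ± 48.15) / 9.81 → t = 2.031 s or 11.85 s.
The descending-branch root is 11.85 s.

11.85 s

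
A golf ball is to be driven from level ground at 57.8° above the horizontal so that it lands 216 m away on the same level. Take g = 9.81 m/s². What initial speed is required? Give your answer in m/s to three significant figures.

48.5 m/s

Level-ground range: R = v₀² sin(2θ)/g, so v₀ = √(gR / sin 2θ).
v₀ = √(9.81 × 216 / sin 115.6°) = √(2119 / 0.9018) = √2349.6 = 48.47 m/s.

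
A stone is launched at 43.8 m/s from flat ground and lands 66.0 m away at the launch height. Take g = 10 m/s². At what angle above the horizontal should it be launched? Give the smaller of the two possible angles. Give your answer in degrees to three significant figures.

10.1°

From R = (v₀²/g) sin 2θ: sin 2θ = 10.0 × 66.0 / 1918.4 = 0.3440.
2θ = 20.12° or 180° − 20.12° = 159.9°, so θ = 10.06° or 79.94°.
The smaller angle is 10.06°.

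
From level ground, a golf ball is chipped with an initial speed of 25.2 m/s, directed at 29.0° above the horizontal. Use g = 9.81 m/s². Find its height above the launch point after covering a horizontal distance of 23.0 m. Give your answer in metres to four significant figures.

7.408 m

Resolve: vₓ = 25.20 cos 29.0° = 22.04 m/s and v_y0 = 25.20 sin 29.0° = 12.22 m/s.
At x = 23.0 m, t = x/vₓ = 23.0/22.04 = 1.044 s.
Height: y = v_y0 t − ½ g t² = 12.22 × 1.044 − 4.905 × 1.044² = 12.75 − 5.341 = 7.408 m.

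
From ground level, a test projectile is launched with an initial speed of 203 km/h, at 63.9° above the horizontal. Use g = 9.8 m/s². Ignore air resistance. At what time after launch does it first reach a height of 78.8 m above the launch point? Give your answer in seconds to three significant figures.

1.91 s

Convert: 203 km/h = 203/3.6 = 56.39 m/s.
Resolve: vₓ = 56.39 cos 63.9° = 24.81 m/s and v_y0 = 56.39 sin 63.9° = 50.64 m/s.
Require v_y0 t − ½ g t² = 78.8, i.e. 4.900 t² − 50.64 t + 78.8 = 0.
Quadratic formula: t = (50.64 ± √1019.8) / 9.80 = (50.64 ± 31.93) / 9.80 → t = 1.909 s or 8.426 s.
The first (ascending) time is 1.909 s.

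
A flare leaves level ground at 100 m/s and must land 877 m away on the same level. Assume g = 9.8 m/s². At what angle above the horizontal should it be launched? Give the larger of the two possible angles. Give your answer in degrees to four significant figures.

R = v₀² sin 2θ / g gives sin 2θ = gR/v₀² = 9.80·877/100² = 0.8595.
2θ = 59.26° or 180° − 59.26° = 120.7°, so θ = 29.63° or 60.37°.
The larger angle is 60.37°.

60.37°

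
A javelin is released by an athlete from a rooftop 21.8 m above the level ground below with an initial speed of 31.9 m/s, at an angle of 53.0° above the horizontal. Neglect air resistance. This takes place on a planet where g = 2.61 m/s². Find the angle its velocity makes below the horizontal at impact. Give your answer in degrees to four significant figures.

Horizontal component vₓ = 31.90 cos 53.0° = 19.20 m/s; vertical v_y0 = 31.90 sin 53.0° = 25.48 m/s.
Vertical motion (up positive, ground at y = 0): 1.305 t² − (25.48) t − 21.8 = 0, so t = (25.48 + √(25.48² + 2·2.61·21.8)) / 2.61 = (25.48 + 27.62) / 2.61 = 20.34 s.
At impact: v_y = v_y0 − g t = −27.62 m/s; vₓ = 19.20 m/s.
Angle below horizontal: arctan(|v_y|/vₓ) = arctan(27.62/19.20) = 55.20°.

55.20°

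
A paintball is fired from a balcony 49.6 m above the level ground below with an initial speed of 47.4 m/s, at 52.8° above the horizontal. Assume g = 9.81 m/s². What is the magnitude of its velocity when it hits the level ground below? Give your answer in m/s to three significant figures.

Resolve: vₓ = 47.40 cos 52.8° = 28.66 m/s and v_y0 = 47.40 sin 52.8° = 37.76 m/s.
With up positive and y = 0 at the ground: y(t) = 49.6 + (37.76) t − 4.905 t². Setting y = 0 and taking the positive root: t = [37.76 + √(37.76² + 2·9.81·49.6)] / 9.81 = (37.76 + 48.98) / 9.81 = 8.841 s.
Vertical velocity at impact: v_y = v_y0 − g t = 37.76 − 9.81 × 8.841 = −48.98 m/s.
Speed: |v| = √(vₓ² + v_y²) = √(28.66² + 48.98²) = 56.74 m/s.

56.7 m/s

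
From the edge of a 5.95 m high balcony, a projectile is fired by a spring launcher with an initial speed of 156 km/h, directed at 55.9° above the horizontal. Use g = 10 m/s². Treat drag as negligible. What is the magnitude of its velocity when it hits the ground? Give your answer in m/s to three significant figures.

44.7 m/s

Convert: 156 km/h = 156/3.6 = 43.33 m/s.
Resolve: vₓ = 43.33 cos 55.9° = 24.29 m/s and v_y0 = 43.33 sin 55.9° = 35.88 m/s.
Vertical motion (up positive, ground at y = 0): 5.000 t² − (35.88) t − 5.95 = 0, so t = (35.88 + √(35.88² + 2·10.0·5.95)) / 10.0 = (35.88 + 37.50) / 10.0 = 7.339 s.
Vertical velocity at impact: v_y = v_y0 − g t = 35.88 − 10.0 × 7.339 = −37.50 m/s.
Speed: |v| = √(vₓ² + v_y²) = √(24.29² + 37.50²) = 44.69 m/s.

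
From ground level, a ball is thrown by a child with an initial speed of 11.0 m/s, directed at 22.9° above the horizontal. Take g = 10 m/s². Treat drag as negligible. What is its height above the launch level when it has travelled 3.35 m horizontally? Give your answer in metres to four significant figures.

vₓ = 11.00 cos 22.9° = 10.13 m/s; v_y0 = 11.00 sin 22.9° = 4.280 m/s.
Time to reach x = 3.35 m: t = x/vₓ = 3.35/10.13 = 0.3306 s.
Height: y = v_y0 t − ½ g t² = 4.280 × 0.3306 − 5.000 × 0.3306² = 1.415 − 0.5465 = 0.8686 m.

0.8686 m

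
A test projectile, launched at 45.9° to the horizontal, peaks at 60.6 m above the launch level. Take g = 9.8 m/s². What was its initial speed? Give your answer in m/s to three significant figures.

48.0 m/s

At the peak v_y = 0, so v_y0 = √(2gH) = √(2 × 9.80 × 60.6) = 34.46 m/s.
v_y0 = v₀ sin θ ⇒ v₀ = 34.46 / sin 45.9° = 47.99 m/s.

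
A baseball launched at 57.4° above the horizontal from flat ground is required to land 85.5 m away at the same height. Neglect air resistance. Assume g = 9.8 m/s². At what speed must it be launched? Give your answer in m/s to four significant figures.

30.38 m/s

From R = (v₀² / g) sin 2θ: v₀ = √(gR / sin 2θ).
v₀ = √(9.80 × 85.5 / sin 114.8°) = √(837.9 / 0.9078) = √923.02 = 30.38 m/s.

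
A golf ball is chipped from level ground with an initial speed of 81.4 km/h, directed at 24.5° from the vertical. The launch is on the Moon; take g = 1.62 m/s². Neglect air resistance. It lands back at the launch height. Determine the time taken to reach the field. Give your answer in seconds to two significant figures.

25 s

Convert: 81.4 km/h = 81.4/3.6 = 22.61 m/s.
Resolve: vₓ = 22.61 sin 24.5° = 9.377 m/s and v_y0 = 22.61 cos 24.5° = 20.58 m/s.
Landing at launch height ⇒ T = 2 v_y0 / g = 2 × 20.58 / 1.62 = 25.40 s.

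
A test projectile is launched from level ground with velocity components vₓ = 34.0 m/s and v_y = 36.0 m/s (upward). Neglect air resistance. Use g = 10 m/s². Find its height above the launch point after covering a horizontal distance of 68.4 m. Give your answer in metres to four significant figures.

52.19 m

At x = 68.4 m, t = x/vₓ = 68.4/34.00 = 2.012 s.
Height: y = v_y0 t − ½ g t² = 36.00 × 2.012 − 5.000 × 2.012² = 72.42 − 20.24 = 52.19 m.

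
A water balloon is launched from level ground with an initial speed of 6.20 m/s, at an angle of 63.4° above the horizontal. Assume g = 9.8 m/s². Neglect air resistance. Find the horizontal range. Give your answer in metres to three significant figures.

3.14 m

Components: vₓ = 6.200 cos 63.4° = 2.776 m/s, v_y0 = 6.200 sin 63.4° = 5.544 m/s.
Time aloft: T = 2 v_y0 / g = 2 × 5.544 / 9.80 = 1.131 s.
Horizontal distance R = vₓ T = 2.776 × 1.131 = 3.141 m.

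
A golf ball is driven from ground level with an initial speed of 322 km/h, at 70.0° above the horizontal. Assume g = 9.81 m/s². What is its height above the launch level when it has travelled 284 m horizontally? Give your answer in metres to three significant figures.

358 m

Convert: 322 km/h = 322/3.6 = 89.44 m/s.
Resolve: vₓ = 89.44 cos 70.0° = 30.59 m/s and v_y0 = 89.44 sin 70.0° = 84.05 m/s.
At x = 284 m, t = x/vₓ = 284/30.59 = 9.284 s.
Height: y = v_y0 t − ½ g t² = 84.05 × 9.284 − 4.905 × 9.284² = 780.3 − 422.7 = 357.6 m.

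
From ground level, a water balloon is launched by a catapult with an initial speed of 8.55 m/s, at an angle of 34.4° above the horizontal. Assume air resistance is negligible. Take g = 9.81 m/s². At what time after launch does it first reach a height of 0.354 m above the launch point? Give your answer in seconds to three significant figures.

Horizontal component vₓ = 8.550 cos 34.4° = 7.055 m/s; vertical v_y0 = 8.550 sin 34.4° = 4.830 m/s.
Require v_y0 t − ½ g t² = 0.354, i.e. 4.905 t² − 4.830 t + 0.354 = 0.
Quadratic formula: t = (4.830 ± √16.388) / 9.81 = (4.830 ± 4.048) / 9.81 → t = 0.07974 s or 0.9051 s.
The first (ascending) time is 0.07974 s.

0.0797 s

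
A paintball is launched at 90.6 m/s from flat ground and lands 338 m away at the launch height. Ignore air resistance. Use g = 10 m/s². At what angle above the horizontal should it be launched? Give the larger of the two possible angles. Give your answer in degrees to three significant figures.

R = v₀² sin 2θ / g gives sin 2θ = gR/v₀² = 10.0·338/90.6² = 0.4118.
2θ = 24.32° or 180° − 24.32° = 155.7°, so θ = 12.16° or 77.84°.
The larger angle is 77.84°.

77.8°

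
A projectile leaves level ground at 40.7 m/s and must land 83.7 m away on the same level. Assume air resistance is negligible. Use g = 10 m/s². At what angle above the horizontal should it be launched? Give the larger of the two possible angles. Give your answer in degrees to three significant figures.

R = v₀² sin 2θ / g gives sin 2θ = gR/v₀² = 10.0·83.7/40.7² = 0.5053.
2θ = 30.35° or 180° − 30.35° = 149.6°, so θ = 15.18° or 74.82°.
The larger angle is 74.82°.

74.8°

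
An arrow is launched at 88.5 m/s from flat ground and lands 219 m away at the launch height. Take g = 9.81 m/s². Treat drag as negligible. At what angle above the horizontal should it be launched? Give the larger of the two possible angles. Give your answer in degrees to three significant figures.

82.0°

Level-ground range R = v₀² sin(2θ)/g ⇒ sin(2θ) = gR/v₀² = 9.81 × 219 / 88.5² = 0.2743.
2θ = 15.92° or 180° − 15.92° = 164.1°, so θ = 7.960° or 82.04°.
The larger angle is 82.04°.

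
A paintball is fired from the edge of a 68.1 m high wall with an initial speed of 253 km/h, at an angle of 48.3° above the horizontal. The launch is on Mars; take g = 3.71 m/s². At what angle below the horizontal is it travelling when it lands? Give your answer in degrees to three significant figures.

Convert: 253 km/h = 253/3.6 = 70.28 m/s.
Components: vₓ = 70.28 cos 48.3° = 46.75 m/s, v_y0 = 70.28 sin 48.3° = 52.47 m/s.
With up positive and y = 0 at the ground: y(t) = 68.1 + (52.47) t − 1.855 t². Setting y = 0 and taking the positive root: t = [52.47 + √(52.47² + 2·3.71·68.1)] / 3.71 = (52.47 + 57.08) / 3.71 = 29.53 s.
At impact: v_y = v_y0 − g t = −57.08 m/s; vₓ = 46.75 m/s.
Angle below horizontal: arctan(|v_y|/vₓ) = arctan(57.08/46.75) = 50.68°.

50.7°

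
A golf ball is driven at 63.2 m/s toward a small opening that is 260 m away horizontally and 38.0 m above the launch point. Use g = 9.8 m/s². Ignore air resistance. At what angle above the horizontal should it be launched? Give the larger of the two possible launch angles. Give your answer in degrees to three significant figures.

Trajectory: y = x tanθ − g x² (1 + tan²θ)/(2v₀²). With x = 260, y = 38.0, v₀ = 63.2, g = 9.80:
82.93 tan²θ − 260 tanθ + (120.9) = 0.
tanθ = [260 ± √(260² − 4 × 82.93 × (120.9))] / (2 × 82.93) = (260 ± 165.8) / 165.9, giving tanθ = 0.5680 or 2.567.
θ = 29.60° or 68.72°; the larger is 68.72°.

68.7°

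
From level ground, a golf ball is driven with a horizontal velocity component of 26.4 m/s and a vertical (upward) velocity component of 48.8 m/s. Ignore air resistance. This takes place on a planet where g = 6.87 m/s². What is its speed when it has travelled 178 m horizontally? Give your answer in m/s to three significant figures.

26.5 m/s

At x = 178 m, t = x/vₓ = 178/26.40 = 6.742 s.
Vertical velocity there: v_y = v_y0 − g t = 48.80 − 6.87 × 6.742 = 2.480 m/s.
Speed: √(vₓ² + v_y²) = √(26.40² + 2.480²) = 26.52 m/s.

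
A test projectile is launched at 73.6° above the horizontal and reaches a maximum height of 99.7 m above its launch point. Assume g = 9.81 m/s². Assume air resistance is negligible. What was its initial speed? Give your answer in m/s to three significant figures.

At the peak v_y = 0, so v_y0 = √(2gH) = √(2 × 9.81 × 99.7) = 44.23 m/s.
v_y0 = v₀ sin θ ⇒ v₀ = 44.23 / sin 73.6° = 46.10 m/s.

46.1 m/s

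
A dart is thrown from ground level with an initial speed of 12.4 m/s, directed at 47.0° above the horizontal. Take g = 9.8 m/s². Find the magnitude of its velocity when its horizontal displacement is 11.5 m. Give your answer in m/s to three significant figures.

Components: vₓ = 12.40 cos 47.0° = 8.457 m/s, v_y0 = 12.40 sin 47.0° = 9.069 m/s.
Time to reach x = 11.5 m: t = x/vₓ = 11.5/8.457 = 1.360 s.
Vertical velocity there: v_y = v_y0 − g t = 9.069 − 9.80 × 1.360 = −4.258 m/s.
Speed: √(vₓ² + v_y²) = √(8.457² + 4.258²) = 9.468 m/s.

9.47 m/s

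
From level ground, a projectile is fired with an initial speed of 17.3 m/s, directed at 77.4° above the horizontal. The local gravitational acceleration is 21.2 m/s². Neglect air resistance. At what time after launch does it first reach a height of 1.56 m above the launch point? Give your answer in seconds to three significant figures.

0.0985 s

Resolve: vₓ = 17.30 cos 77.4° = 3.774 m/s and v_y0 = 17.30 sin 77.4° = 16.88 m/s.
Set y = v_y0 t − ½ g t² = 1.56: 10.60 t² − 16.88 t + 1.56 = 0.
t = [16.88 ± √(16.88² − 2·21.2·1.56)] / 21.2 = (16.88 ± 14.80) / 21.2, so t = 0.09849 s or t = 1.494 s.
The first (ascending) time is 0.09849 s.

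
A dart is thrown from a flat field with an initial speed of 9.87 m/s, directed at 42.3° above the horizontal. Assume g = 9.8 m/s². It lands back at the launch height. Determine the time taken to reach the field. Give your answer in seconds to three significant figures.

Resolve: vₓ = 9.870 cos 42.3° = 7.300 m/s and v_y0 = 9.870 sin 42.3° = 6.643 m/s.
Landing at launch height ⇒ T = 2 v_y0 / g = 2 × 6.643 / 9.80 = 1.356 s.

1.36 s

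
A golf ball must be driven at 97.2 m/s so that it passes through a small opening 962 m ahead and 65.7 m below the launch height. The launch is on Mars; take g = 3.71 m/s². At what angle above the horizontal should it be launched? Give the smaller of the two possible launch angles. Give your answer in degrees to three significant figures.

7.04°

Trajectory: y = x tanθ − g x² (1 + tan²θ)/(2v₀²). With x = 962, y = −65.7, v₀ = 97.2, g = 3.71:
181.7 tan²θ − 962 tanθ + (116.0) = 0.
tanθ = [962 ± √(962² − 4 × 181.7 × (116.0))] / (2 × 181.7) = (962 ± 917.1) / 363.4, giving tanθ = 0.1235 or 5.171.
θ = 7.038° or 79.05°; the smaller is 7.038°.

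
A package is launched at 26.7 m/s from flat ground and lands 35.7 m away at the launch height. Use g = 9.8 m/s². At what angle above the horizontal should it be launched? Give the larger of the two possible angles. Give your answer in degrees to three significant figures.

75.3°

From R = (v₀²/g) sin 2θ: sin 2θ = 9.80 × 35.7 / 712.89 = 0.4908.
2θ = 29.39° or 180° − 29.39° = 150.6°, so θ = 14.70° or 75.30°.
The larger angle is 75.30°.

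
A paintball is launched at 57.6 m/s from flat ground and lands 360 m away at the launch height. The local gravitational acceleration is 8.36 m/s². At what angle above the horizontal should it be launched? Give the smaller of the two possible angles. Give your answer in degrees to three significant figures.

32.6°

R = v₀² sin 2θ / g gives sin 2θ = gR/v₀² = 8.36·360/57.6² = 0.9071.
2θ = 65.11° or 180° − 65.11° = 114.9°, so θ = 32.56° or 57.44°.
The smaller angle is 32.56°.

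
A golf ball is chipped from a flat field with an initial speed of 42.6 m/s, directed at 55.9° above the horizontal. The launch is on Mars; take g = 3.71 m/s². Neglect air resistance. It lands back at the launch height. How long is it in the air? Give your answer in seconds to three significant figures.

vₓ = 42.60 cos 55.9° = 23.88 m/s; v_y0 = 42.60 sin 55.9° = 35.28 m/s.
Time of flight on level ground: T = 2 v_y0 / g = 2 × 35.28 / 3.71 = 19.02 s.

19.0 s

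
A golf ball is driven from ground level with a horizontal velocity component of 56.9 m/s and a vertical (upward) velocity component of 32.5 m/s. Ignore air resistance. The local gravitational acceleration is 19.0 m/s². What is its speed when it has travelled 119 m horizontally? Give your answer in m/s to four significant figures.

57.36 m/s

x = vₓ t ⇒ t = 119/56.90 = 2.091 s.
Vertical velocity there: v_y = v_y0 − g t = 32.50 − 19.0 × 2.091 = −7.236 m/s.
Speed: √(vₓ² + v_y²) = √(56.90² + 7.236²) = 57.36 m/s.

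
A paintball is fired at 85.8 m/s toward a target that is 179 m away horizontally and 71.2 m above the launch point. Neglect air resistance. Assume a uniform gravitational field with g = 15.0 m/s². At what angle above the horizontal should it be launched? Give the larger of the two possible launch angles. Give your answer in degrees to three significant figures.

78.3°

Trajectory: y = x tanθ − g x² (1 + tan²θ)/(2v₀²). With x = 179, y = 71.2, v₀ = 85.8, g = 15.0:
32.64 tan²θ − 179 tanθ + (103.8) = 0.
tanθ = [179 ± √(179² − 4 × 32.64 × (103.8))] / (2 × 32.64) = (179 ± 135.9) / 65.29, giving tanθ = 0.6594 or 4.824.
θ = 33.40° or 78.29°; the larger is 78.29°.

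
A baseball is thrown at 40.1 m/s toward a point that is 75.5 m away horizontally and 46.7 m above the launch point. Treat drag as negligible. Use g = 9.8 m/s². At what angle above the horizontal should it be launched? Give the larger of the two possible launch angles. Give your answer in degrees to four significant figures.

Trajectory: y = x tanθ − g x² (1 + tan²θ)/(2v₀²). With x = 75.5, y = 46.7, v₀ = 40.1, g = 9.80:
17.37 tan²θ − 75.5 tanθ + (64.07) = 0.
tanθ = [75.5 ± √(75.5² − 4 × 17.37 × (64.07))] / (2 × 17.37) = (75.5 ± 35.34) / 34.74, giving tanθ = 1.156 or 3.190.
θ = 49.14° or 72.60°; the larger is 72.60°.

72.60°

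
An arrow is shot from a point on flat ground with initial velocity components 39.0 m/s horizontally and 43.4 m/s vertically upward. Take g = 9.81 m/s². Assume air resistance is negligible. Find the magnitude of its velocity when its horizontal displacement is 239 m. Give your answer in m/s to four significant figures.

At x = 239 m, t = x/vₓ = 239/39.00 = 6.128 s.
Vertical velocity there: v_y = v_y0 − g t = 43.40 − 9.81 × 6.128 = −16.72 m/s.
Speed: √(vₓ² + v_y²) = √(39.00² + 16.72²) = 42.43 m/s.

42.43 m/s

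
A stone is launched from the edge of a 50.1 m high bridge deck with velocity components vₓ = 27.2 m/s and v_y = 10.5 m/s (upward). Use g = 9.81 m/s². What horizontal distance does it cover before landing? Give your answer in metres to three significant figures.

With up positive and y = 0 at the ground: y(t) = 50.1 + (10.50) t − 4.905 t². Setting y = 0 and taking the positive root: t = [10.50 + √(10.50² + 2·9.81·50.1)] / 9.81 = (10.50 + 33.06) / 9.81 = 4.441 s.
Horizontal distance: R = vₓ t = 27.20 × 4.441 = 120.8 m.

121 m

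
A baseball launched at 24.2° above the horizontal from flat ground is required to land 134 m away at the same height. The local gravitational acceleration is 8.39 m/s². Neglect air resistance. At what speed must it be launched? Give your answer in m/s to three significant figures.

38.8 m/s

On level ground R = v₀² sin 2θ / g ⇒ v₀ = √(gR / sin 2θ).
v₀ = √(8.39 × 134 / sin 48.40°) = √(1124 / 0.7478) = √1503.4 = 38.77 m/s.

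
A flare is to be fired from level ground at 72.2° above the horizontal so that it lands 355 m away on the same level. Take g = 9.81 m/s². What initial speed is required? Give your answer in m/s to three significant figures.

77.3 m/s

On level ground R = v₀² sin 2θ / g ⇒ v₀ = √(gR / sin 2θ).
v₀ = √(9.81 × 355 / sin 144.4°) = √(3483 / 0.5821) = √5982.5 = 77.35 m/s.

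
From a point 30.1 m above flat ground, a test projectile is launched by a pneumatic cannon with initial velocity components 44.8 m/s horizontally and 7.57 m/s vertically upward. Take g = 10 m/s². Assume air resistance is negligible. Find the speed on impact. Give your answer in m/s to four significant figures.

The projectile lands when y = 30.1 + (7.570) t − ½·10.0·t² = 0. Positive root: t = (7.570 + √(7.570² + 2·10.0·30.1)) / 10.0 = (7.570 + 25.68) / 10.0 = 3.325 s.
Vertical velocity at impact: v_y = v_y0 − g t = 7.570 − 10.0 × 3.325 = −25.68 m/s.
Speed: |v| = √(vₓ² + v_y²) = √(44.80² + 25.68²) = 51.64 m/s.

51.64 m/s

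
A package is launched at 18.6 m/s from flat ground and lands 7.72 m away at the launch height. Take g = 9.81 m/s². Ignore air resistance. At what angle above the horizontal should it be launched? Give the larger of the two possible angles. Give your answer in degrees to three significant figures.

From R = (v₀²/g) sin 2θ: sin 2θ = 9.81 × 7.72 / 345.96 = 0.2189.
2θ = 12.64° or 180° − 12.64° = 167.4°, so θ = 6.322° or 83.68°.
The larger angle is 83.68°.

83.7°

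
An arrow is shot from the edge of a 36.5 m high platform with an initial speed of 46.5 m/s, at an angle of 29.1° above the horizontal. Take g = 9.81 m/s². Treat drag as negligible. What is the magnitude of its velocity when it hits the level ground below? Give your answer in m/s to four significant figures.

Horizontal component vₓ = 46.50 cos 29.1° = 40.63 m/s; vertical v_y0 = 46.50 sin 29.1° = 22.61 m/s.
The projectile lands when y = 36.5 + (22.61) t − ½·9.81·t² = 0. Positive root: t = (22.61 + √(22.61² + 2·9.81·36.5)) / 9.81 = (22.61 + 35.04) / 9.81 = 5.877 s.
Vertical velocity at impact: v_y = v_y0 − g t = 22.61 − 9.81 × 5.877 = −35.04 m/s.
Speed: |v| = √(vₓ² + v_y²) = √(40.63² + 35.04²) = 53.65 m/s.

53.65 m/s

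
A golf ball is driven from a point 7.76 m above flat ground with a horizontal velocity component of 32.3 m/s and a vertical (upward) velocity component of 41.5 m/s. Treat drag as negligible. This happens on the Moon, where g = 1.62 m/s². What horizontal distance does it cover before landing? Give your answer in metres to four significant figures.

1661 m

With up positive and y = 0 at the ground: y(t) = 7.76 + (41.50) t − 0.8100 t². Setting y = 0 and taking the positive root: t = [41.50 + √(41.50² + 2·1.62·7.76)] / 1.62 = (41.50 + 41.80) / 1.62 = 51.42 s.
Horizontal distance: R = vₓ t = 32.30 × 51.42 = 1661 m.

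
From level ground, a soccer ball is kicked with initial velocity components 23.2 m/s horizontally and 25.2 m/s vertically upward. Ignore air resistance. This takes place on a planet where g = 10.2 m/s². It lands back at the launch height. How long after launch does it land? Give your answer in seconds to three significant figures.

Time of flight on level ground: T = 2 v_y0 / g = 2 × 25.20 / 10.2 = 4.941 s.

4.94 s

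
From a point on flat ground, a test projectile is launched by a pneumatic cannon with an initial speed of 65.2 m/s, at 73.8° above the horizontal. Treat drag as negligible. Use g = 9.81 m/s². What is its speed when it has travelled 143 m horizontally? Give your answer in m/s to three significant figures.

23.3 m/s

Horizontal component vₓ = 65.20 cos 73.8° = 18.19 m/s; vertical v_y0 = 65.20 sin 73.8° = 62.61 m/s.
Time to reach x = 143 m: t = x/vₓ = 143/18.19 = 7.861 s.
Vertical velocity there: v_y = v_y0 − g t = 62.61 − 9.81 × 7.861 = −14.51 m/s.
Speed: √(vₓ² + v_y²) = √(18.19² + 14.51²) = 23.27 m/s.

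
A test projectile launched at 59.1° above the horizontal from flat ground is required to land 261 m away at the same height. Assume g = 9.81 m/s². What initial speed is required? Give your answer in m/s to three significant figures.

53.9 m/s

On level ground R = v₀² sin 2θ / g ⇒ v₀ = √(gR / sin 2θ).
v₀ = √(9.81 × 261 / sin 118.2°) = √(2560 / 0.8813) = √2905.3 = 53.90 m/s.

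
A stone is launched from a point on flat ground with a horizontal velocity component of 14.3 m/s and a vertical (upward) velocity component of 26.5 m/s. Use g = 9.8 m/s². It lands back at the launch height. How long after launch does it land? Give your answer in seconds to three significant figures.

It returns to y = 0 when t = 2 v_y0 / g = 2(26.50)/9.80 = 5.408 s.

5.41 s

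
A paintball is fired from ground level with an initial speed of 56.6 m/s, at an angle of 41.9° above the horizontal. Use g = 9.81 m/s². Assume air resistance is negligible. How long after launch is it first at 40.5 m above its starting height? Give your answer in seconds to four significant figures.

1.286 s

Components: vₓ = 56.60 cos 41.9° = 42.13 m/s, v_y0 = 56.60 sin 41.9° = 37.80 m/s.
Height y(t) = 37.80 t − 4.905 t² = 40.5 gives 4.905 t² − 37.80 t + 40.5 = 0.
t = [37.80 ± √(37.80² − 2·9.81·40.5)] / 9.81 = (37.80 ± 25.18) / 9.81, so t = 1.286 s or t = 6.420 s.
The first (ascending) time is 1.286 s.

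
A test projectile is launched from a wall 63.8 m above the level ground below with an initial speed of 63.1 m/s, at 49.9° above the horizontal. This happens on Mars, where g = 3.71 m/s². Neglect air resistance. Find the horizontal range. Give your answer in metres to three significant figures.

Components: vₓ = 63.10 cos 49.9° = 40.64 m/s, v_y0 = 63.10 sin 49.9° = 48.27 m/s.
Vertical motion (up positive, ground at y = 0): 1.855 t² − (48.27) t − 63.8 = 0, so t = (48.27 + √(48.27² + 2·3.71·63.8)) / 3.71 = (48.27 + 52.94) / 3.71 = 27.28 s.
Horizontal distance: R = vₓ t = 40.64 × 27.28 = 1109 m.

1110 m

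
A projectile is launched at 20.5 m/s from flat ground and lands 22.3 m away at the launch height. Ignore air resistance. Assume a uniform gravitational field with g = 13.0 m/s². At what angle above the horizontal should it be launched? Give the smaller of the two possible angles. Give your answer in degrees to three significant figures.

21.8°

R = v₀² sin 2θ / g gives sin 2θ = gR/v₀² = 13.0·22.3/20.5² = 0.6898.
2θ = 43.62° or 180° − 43.62° = 136.4°, so θ = 21.81° or 68.19°.
The smaller angle is 21.81°.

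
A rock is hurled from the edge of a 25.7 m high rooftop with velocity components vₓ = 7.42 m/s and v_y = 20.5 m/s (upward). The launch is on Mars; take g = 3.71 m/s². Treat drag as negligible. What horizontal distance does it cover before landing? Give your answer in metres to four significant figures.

The projectile lands when y = 25.7 + (20.50) t − ½·3.71·t² = 0. Positive root: t = (20.50 + √(20.50² + 2·3.71·25.7)) / 3.71 = (20.50 + 24.72) / 3.71 = 12.19 s.
Horizontal distance: R = vₓ t = 7.420 × 12.19 = 90.43 m.

90.43 m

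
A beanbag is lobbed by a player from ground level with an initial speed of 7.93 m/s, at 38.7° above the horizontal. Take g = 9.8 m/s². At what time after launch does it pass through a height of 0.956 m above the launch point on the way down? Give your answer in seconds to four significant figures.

0.7527 s

Horizontal component vₓ = 7.930 cos 38.7° = 6.189 m/s; vertical v_y0 = 7.930 sin 38.7° = 4.958 m/s.
Require v_y0 t − ½ g t² = 0.956, i.e. 4.900 t² − 4.958 t + 0.956 = 0.
Quadratic formula: t = (4.958 ± √5.8459) / 9.80 = (4.958 ± 2.418) / 9.80 → t = 0.2592 s or 0.7527 s.
The descending-branch root is 0.7527 s.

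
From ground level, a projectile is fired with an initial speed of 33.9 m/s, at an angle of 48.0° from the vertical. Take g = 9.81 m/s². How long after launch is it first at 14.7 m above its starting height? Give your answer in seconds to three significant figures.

0.779 s

Components: vₓ = 33.90 sin 48.0° = 25.19 m/s, v_y0 = 33.90 cos 48.0° = 22.68 m/s.
Set y = v_y0 t − ½ g t² = 14.7: 4.905 t² − 22.68 t + 14.7 = 0.
Quadratic formula: t = (22.68 ± √226.13) / 9.81 = (22.68 ± 15.04) / 9.81 → t = 0.7794 s or 3.845 s.
The first (ascending) time is 0.7794 s.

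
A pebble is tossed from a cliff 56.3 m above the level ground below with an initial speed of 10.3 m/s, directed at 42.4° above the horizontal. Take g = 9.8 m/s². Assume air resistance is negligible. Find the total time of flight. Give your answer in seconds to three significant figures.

Resolve: vₓ = 10.30 cos 42.4° = 7.606 m/s and v_y0 = 10.30 sin 42.4° = 6.945 m/s.
The projectile lands when y = 56.3 + (6.945) t − ½·9.80·t² = 0. Positive root: t = (6.945 + √(6.945² + 2·9.80·56.3)) / 9.80 = (6.945 + 33.94) / 9.80 = 4.172 s.

4.17 s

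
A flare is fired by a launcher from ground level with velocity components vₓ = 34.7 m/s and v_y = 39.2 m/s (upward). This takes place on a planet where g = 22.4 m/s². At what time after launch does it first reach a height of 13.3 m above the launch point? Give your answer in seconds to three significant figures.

0.381 s

Require v_y0 t − ½ g t² = 13.3, i.e. 11.20 t² − 39.20 t + 13.3 = 0.
t = [39.20 ± √(39.20² − 2·22.4·13.3)] / 22.4 = (39.20 ± 30.67) / 22.4, so t = 0.3807 s or t = 3.119 s.
The first (ascending) time is 0.3807 s.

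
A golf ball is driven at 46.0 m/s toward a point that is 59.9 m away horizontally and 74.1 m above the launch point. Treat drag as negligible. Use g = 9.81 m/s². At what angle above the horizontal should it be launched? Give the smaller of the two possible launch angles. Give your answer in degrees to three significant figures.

Trajectory: y = x tanθ − g x² (1 + tan²θ)/(2v₀²). With x = 59.9, y = 74.1, v₀ = 46.0, g = 9.81:
8.317 tan²θ − 59.9 tanθ + (82.42) = 0.
tanθ = [59.9 ± √(59.9² − 4 × 8.317 × (82.42))] / (2 × 8.317) = (59.9 ± 29.09) / 16.63, giving tanθ = 1.852 or 5.350.
θ = 61.64° or 79.41°; the smaller is 61.64°.

61.6°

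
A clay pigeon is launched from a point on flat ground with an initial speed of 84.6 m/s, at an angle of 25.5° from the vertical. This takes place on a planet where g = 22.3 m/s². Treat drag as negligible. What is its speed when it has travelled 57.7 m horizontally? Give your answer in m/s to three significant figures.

54.9 m/s

Components: vₓ = 84.60 sin 25.5° = 36.42 m/s, v_y0 = 84.60 cos 25.5° = 76.36 m/s.
x = vₓ t ⇒ t = 57.7/36.42 = 1.584 s.
Vertical velocity there: v_y = v_y0 − g t = 76.36 − 22.3 × 1.584 = 41.03 m/s.
Speed: √(vₓ² + v_y²) = √(36.42² + 41.03²) = 54.86 m/s.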